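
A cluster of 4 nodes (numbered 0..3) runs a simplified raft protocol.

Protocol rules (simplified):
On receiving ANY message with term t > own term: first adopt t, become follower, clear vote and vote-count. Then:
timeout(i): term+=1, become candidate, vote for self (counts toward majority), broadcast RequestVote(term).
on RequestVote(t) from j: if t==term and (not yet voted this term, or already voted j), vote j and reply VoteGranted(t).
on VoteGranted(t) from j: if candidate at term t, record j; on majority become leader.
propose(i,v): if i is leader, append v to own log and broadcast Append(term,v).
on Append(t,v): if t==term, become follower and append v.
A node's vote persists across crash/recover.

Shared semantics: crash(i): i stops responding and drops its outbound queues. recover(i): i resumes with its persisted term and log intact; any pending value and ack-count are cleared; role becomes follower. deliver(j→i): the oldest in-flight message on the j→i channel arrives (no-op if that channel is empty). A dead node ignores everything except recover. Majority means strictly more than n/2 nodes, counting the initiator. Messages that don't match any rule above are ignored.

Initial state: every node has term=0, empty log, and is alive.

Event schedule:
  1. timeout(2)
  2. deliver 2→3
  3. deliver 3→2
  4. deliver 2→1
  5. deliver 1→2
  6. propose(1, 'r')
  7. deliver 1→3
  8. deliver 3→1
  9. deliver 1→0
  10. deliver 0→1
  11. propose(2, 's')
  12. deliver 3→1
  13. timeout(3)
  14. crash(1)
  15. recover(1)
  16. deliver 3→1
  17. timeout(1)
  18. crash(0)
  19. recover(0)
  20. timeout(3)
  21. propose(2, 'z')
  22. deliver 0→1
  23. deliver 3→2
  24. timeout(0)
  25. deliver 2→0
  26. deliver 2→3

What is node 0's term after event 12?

after 1 — timeout(2): n2:cand/t1/[-]
after 2 — deliver 2→3: n3:foll/t1/[-]
after 3 — deliver 3→2: ·
after 4 — deliver 2→1: n1:foll/t1/[-]
after 5 — deliver 1→2: n2:lead/t1/[-]
after 6 — propose(1,'r'): ·
after 7 — deliver 1→3: ·
after 8 — deliver 3→1: ·
after 9 — deliver 1→0: ·
after 10 — deliver 0→1: ·
after 11 — propose(2,'s'): n2:lead/t1/[s]
after 12 — deliver 3→1: ·

0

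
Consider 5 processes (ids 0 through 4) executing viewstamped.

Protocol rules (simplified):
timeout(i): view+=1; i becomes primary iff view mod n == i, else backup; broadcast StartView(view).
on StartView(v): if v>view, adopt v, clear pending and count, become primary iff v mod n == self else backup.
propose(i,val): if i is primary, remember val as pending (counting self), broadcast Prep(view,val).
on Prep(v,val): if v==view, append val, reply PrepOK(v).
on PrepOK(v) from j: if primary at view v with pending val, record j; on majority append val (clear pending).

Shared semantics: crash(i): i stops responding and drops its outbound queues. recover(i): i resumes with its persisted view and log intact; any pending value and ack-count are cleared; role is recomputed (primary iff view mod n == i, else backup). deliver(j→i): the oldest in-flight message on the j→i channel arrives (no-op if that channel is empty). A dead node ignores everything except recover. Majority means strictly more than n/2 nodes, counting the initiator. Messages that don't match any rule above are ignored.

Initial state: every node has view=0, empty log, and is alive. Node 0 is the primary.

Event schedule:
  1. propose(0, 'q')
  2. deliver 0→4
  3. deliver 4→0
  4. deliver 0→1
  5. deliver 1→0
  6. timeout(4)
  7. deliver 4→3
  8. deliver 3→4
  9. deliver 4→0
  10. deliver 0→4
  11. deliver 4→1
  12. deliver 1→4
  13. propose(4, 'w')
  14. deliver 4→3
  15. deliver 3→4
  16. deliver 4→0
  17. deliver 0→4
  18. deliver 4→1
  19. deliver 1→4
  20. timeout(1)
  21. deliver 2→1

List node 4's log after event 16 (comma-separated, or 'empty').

q

after 1 — propose(0,'q'): ·
after 2 — deliver 0→4: n4:back/v0/[q]
after 3 — deliver 4→0: ·
after 4 — deliver 0→1: n1:back/v0/[q]
after 5 — deliver 1→0: n0:prim/v0/[q]
after 6 — timeout(4): n4:back/v1/[q]
after 7 — deliver 4→3: n3:back/v1/[-]
after 8 — deliver 3→4: ·
after 9 — deliver 4→0: n0:back/v1/[q]
after 10 — deliver 0→4: ·
after 11 — deliver 4→1: n1:prim/v1/[q]
after 12 — deliver 1→4: ·
after 13 — propose(4,'w'): ·
after 14 — deliver 4→3: ·
after 15 — deliver 3→4: ·
after 16 — deliver 4→0: ·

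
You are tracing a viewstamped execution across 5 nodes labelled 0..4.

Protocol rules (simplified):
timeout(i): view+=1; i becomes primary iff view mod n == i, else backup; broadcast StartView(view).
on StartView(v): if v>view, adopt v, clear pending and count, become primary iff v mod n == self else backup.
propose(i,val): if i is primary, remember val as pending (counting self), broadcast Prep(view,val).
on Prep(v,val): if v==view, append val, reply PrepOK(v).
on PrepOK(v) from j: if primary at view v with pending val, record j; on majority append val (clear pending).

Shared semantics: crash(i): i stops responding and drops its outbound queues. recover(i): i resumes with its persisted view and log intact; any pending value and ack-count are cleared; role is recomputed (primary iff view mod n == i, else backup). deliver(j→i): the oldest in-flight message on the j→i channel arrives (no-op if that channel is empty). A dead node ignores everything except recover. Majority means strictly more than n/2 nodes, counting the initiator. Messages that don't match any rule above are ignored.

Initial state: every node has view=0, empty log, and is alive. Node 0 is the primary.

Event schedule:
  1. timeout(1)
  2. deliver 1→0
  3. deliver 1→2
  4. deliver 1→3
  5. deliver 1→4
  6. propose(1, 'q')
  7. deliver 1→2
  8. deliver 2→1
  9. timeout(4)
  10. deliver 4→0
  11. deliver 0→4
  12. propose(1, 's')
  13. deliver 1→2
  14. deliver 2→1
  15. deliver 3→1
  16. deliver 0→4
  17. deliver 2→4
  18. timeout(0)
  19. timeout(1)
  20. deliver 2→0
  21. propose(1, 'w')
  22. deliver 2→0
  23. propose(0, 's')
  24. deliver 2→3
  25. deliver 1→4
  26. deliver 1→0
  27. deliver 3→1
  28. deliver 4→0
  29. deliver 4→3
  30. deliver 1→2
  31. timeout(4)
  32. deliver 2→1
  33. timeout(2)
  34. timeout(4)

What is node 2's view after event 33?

1. timeout(1):  <1:prim v1 ->
2. deliver 1→0:  <0:back v1 ->
3. deliver 1→2:  <2:back v1 ->
4. deliver 1→3:  <3:back v1 ->
5. deliver 1→4:  <4:back v1 ->
6. propose(1,'q'):  nop
7. deliver 1→2:  <2:back v1 q>
8. deliver 2→1:  nop
9. timeout(4):  <4:back v2 ->
10. deliver 4→0:  <0:back v2 ->
11. deliver 0→4:  nop
12. propose(1,'s'):  nop
13. deliver 1→2:  <2:back v1 q,s>
14. deliver 2→1:  nop
15. deliver 3→1:  nop
16. deliver 0→4:  nop
17. deliver 2→4:  nop
18. timeout(0):  <0:back v3 ->
19. timeout(1):  <1:back v2 ->
20. deliver 2→0:  nop
21. propose(1,'w'):  nop
22. deliver 2→0:  nop
23. propose(0,'s'):  nop
24. deliver 2→3:  nop
25. deliver 1→4:  nop
26. deliver 1→0:  nop
27. deliver 3→1:  nop
28. deliver 4→0:  nop
29. deliver 4→3:  <3:back v2 ->
30. deliver 1→2:  <2:prim v2 q,s>
31. timeout(4):  <4:back v3 ->
32. deliver 2→1:  nop
33. timeout(2):  <2:back v3 q,s>

3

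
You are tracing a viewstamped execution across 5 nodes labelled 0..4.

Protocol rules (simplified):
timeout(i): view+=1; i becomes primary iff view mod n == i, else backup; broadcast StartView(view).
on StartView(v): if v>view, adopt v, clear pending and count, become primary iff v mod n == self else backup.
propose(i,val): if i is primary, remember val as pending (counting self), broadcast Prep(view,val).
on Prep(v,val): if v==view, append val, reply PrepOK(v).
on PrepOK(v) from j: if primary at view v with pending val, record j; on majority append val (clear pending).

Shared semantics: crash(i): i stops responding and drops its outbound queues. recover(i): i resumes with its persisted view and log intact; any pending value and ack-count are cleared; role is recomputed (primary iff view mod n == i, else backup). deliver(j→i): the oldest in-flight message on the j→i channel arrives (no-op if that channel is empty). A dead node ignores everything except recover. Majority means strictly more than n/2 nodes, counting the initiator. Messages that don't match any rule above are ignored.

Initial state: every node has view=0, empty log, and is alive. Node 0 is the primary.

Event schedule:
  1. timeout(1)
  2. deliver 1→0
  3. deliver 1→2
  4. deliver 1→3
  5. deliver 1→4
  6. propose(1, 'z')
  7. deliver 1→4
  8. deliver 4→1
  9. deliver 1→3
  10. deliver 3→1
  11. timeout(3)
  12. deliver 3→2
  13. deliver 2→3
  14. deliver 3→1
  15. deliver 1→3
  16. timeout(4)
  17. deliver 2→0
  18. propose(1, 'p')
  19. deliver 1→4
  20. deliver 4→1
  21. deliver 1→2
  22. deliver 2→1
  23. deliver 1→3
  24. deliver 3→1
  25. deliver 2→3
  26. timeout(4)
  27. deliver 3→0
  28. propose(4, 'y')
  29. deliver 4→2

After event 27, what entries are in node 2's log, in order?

e1 timeout(1): 1[prim,v=1,-]
e2 deliver 1→0: 0[back,v=1,-]
e3 deliver 1→2: 2[back,v=1,-]
e4 deliver 1→3: 3[back,v=1,-]
e5 deliver 1→4: 4[back,v=1,-]
e6 propose(1,'z'): ·
e7 deliver 1→4: 4[back,v=1,z]
e8 deliver 4→1: ·
e9 deliver 1→3: 3[back,v=1,z]
e10 deliver 3→1: 1[prim,v=1,z]
e11 timeout(3): 3[back,v=2,z]
e12 deliver 3→2: 2[prim,v=2,-]
e13 deliver 2→3: ·
e14 deliver 3→1: 1[back,v=2,z]
e15 deliver 1→3: ·
e16 timeout(4): 4[back,v=2,z]
e17 deliver 2→0: ·
e18 propose(1,'p'): ·
e19 deliver 1→4: ·
e20 deliver 4→1: ·
e21 deliver 1→2: ·
e22 deliver 2→1: ·
e23 deliver 1→3: ·
e24 deliver 3→1: ·
e25 deliver 2→3: ·
e26 timeout(4): 4[back,v=3,z]
e27 deliver 3→0: 0[back,v=2,-]

empty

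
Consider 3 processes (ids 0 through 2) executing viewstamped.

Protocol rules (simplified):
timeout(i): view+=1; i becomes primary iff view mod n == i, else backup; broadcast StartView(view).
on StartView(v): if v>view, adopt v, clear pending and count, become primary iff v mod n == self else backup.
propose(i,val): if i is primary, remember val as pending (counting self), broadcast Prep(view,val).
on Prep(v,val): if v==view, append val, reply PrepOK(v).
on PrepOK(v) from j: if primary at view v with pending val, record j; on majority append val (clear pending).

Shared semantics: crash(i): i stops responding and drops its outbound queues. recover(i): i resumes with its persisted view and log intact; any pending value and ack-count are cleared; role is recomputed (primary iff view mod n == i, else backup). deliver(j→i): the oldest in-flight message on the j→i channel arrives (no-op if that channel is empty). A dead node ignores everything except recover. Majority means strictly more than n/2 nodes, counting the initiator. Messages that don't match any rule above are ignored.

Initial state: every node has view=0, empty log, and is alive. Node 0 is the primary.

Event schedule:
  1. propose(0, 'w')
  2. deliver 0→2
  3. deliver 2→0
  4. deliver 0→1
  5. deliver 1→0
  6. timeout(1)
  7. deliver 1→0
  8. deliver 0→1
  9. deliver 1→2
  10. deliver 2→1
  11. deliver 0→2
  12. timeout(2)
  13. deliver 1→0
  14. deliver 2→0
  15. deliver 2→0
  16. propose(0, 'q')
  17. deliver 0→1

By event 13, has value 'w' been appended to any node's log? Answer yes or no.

step 1 propose(0,'w'): —
step 2 deliver 0→2: 2={back,v=0,log=w}
step 3 deliver 2→0: 0={prim,v=0,log=w}
step 4 deliver 0→1: 1={back,v=0,log=w}
step 5 deliver 1→0: —
step 6 timeout(1): 1={prim,v=1,log=w}
step 7 deliver 1→0: 0={back,v=1,log=w}
step 8 deliver 0→1: —
step 9 deliver 1→2: 2={back,v=1,log=w}
step 10 deliver 2→1: —
step 11 deliver 0→2: —
step 12 timeout(2): 2={prim,v=2,log=w}
step 13 deliver 1→0: —

yes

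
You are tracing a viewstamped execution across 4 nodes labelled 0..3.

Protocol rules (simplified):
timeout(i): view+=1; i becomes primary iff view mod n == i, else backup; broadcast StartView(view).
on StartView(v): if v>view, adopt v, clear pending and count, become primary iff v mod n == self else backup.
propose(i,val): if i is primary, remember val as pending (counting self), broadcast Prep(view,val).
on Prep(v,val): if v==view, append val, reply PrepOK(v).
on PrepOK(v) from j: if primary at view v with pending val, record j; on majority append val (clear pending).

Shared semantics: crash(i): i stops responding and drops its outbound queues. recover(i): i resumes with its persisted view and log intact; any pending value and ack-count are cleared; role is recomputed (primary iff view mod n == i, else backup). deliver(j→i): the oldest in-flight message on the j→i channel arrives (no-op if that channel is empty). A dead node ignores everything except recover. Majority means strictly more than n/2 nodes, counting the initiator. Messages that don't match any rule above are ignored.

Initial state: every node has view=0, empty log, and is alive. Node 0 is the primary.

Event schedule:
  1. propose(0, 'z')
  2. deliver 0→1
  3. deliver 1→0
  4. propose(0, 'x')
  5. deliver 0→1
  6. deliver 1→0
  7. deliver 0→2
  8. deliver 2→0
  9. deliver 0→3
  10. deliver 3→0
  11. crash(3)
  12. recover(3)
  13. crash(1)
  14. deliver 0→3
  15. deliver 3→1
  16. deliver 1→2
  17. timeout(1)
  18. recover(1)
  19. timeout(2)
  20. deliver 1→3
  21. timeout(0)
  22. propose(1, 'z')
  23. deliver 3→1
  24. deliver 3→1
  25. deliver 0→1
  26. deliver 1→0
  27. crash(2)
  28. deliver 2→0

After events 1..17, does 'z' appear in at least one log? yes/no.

yes

1. propose(0,'z'):  nop
2. deliver 0→1:  <1:back v0 z>
3. deliver 1→0:  nop
4. propose(0,'x'):  nop
5. deliver 0→1:  <1:back v0 z,x>
6. deliver 1→0:  nop
7. deliver 0→2:  <2:back v0 z>
8. deliver 2→0:  <0:prim v0 x>
9. deliver 0→3:  <3:back v0 z>
10. deliver 3→0:  nop
11. crash(3):  <3:✗back v0 z>
12. recover(3):  <3:back v0 z>
13. crash(1):  <1:✗back v0 z,x>
14. deliver 0→3:  <3:back v0 z,x>
15. deliver 3→1:  nop
16. deliver 1→2:  nop
17. timeout(1):  nop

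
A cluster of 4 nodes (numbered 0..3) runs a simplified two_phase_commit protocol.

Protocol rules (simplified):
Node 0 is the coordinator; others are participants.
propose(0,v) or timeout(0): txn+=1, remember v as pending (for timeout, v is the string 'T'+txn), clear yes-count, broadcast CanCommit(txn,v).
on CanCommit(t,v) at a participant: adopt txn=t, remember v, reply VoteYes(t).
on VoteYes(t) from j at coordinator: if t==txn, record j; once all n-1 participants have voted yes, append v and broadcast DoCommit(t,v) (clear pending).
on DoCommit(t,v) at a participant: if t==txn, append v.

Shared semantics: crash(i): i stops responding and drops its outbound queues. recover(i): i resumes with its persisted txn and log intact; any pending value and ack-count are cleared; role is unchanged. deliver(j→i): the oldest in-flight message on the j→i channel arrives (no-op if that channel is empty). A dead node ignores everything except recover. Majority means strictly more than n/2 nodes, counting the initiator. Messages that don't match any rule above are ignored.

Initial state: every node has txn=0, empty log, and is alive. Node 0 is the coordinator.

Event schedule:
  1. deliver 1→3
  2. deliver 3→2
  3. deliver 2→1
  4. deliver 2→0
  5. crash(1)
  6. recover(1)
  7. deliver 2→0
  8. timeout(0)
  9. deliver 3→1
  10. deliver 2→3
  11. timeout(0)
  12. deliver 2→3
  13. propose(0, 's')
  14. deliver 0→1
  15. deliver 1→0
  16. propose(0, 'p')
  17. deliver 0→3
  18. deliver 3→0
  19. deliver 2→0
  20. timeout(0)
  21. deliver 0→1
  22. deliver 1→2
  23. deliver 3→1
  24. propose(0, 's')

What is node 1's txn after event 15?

1

after 1 — deliver 1→3: ·
after 2 — deliver 3→2: ·
after 3 — deliver 2→1: ·
after 4 — deliver 2→0: ·
after 5 — crash(1): n1:✗part/t0/[-]
after 6 — recover(1): n1:part/t0/[-]
after 7 — deliver 2→0: ·
after 8 — timeout(0): n0:coor/t1/[-]
after 9 — deliver 3→1: ·
after 10 — deliver 2→3: ·
after 11 — timeout(0): n0:coor/t2/[-]
after 12 — deliver 2→3: ·
after 13 — propose(0,'s'): n0:coor/t3/[-]
after 14 — deliver 0→1: n1:part/t1/[-]
after 15 — deliver 1→0: ·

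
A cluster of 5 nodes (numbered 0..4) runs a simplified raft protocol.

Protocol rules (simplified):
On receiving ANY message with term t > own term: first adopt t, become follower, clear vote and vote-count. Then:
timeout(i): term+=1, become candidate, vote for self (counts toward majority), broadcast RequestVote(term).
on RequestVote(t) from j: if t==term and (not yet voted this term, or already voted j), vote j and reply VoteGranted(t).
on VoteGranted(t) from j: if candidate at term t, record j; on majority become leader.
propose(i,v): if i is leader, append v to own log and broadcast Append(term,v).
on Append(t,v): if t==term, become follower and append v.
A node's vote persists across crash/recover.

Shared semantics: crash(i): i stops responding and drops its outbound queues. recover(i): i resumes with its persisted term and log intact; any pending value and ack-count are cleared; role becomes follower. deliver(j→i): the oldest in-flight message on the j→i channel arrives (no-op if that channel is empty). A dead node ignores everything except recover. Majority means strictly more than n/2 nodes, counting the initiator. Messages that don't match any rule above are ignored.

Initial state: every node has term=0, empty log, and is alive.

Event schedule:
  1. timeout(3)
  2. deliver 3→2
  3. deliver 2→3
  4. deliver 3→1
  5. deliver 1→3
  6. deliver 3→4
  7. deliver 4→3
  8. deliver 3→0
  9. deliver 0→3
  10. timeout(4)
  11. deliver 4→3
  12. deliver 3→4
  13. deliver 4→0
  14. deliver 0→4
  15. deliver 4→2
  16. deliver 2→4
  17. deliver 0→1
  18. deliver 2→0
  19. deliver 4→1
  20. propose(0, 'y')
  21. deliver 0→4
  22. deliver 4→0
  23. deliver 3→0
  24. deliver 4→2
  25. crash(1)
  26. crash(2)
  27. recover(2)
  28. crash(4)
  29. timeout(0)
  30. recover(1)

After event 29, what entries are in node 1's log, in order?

after 1 — timeout(3): n3:cand/t1/[-]
after 2 — deliver 3→2: n2:foll/t1/[-]
after 3 — deliver 2→3: ·
after 4 — deliver 3→1: n1:foll/t1/[-]
after 5 — deliver 1→3: n3:lead/t1/[-]
after 6 — deliver 3→4: n4:foll/t1/[-]
after 7 — deliver 4→3: ·
after 8 — deliver 3→0: n0:foll/t1/[-]
after 9 — deliver 0→3: ·
after 10 — timeout(4): n4:cand/t2/[-]
after 11 — deliver 4→3: n3:foll/t2/[-]
after 12 — deliver 3→4: ·
after 13 — deliver 4→0: n0:foll/t2/[-]
after 14 — deliver 0→4: n4:lead/t2/[-]
after 15 — deliver 4→2: n2:foll/t2/[-]
after 16 — deliver 2→4: ·
after 17 — deliver 0→1: ·
after 18 — deliver 2→0: ·
after 19 — deliver 4→1: n1:foll/t2/[-]
after 20 — propose(0,'y'): ·
after 21 — deliver 0→4: ·
after 22 — deliver 4→0: ·
after 23 — deliver 3→0: ·
after 24 — deliver 4→2: ·
after 25 — crash(1): n1:✗foll/t2/[-]
after 26 — crash(2): n2:✗foll/t2/[-]
after 27 — recover(2): n2:foll/t2/[-]
after 28 — crash(4): n4:✗lead/t2/[-]
after 29 — timeout(0): n0:cand/t3/[-]

empty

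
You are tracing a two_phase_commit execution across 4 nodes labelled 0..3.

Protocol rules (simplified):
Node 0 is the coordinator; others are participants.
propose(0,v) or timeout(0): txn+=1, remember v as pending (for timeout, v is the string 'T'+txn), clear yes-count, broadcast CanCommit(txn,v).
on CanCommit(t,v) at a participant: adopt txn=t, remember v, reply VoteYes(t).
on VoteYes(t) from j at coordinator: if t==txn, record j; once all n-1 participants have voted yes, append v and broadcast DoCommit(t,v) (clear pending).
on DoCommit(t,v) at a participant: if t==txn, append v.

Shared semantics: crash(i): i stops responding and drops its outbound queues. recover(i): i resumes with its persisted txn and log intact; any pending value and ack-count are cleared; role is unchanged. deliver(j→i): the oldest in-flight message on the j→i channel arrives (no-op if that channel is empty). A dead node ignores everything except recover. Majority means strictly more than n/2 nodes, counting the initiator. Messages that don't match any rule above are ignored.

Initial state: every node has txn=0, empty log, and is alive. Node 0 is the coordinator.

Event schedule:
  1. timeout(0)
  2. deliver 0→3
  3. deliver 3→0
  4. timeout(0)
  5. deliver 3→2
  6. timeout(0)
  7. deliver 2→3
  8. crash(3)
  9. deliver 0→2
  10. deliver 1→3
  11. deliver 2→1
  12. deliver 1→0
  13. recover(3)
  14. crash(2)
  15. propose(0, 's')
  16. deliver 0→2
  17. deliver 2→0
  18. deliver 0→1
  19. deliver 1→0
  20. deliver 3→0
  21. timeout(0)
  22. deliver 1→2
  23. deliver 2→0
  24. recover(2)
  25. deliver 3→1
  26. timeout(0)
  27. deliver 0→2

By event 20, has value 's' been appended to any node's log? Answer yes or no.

step 1 timeout(0): 0={coor,t=1,log=-}
step 2 deliver 0→3: 3={part,t=1,log=-}
step 3 deliver 3→0: —
step 4 timeout(0): 0={coor,t=2,log=-}
step 5 deliver 3→2: —
step 6 timeout(0): 0={coor,t=3,log=-}
step 7 deliver 2→3: —
step 8 crash(3): 3={✗part,t=1,log=-}
step 9 deliver 0→2: 2={part,t=1,log=-}
step 10 deliver 1→3: —
step 11 deliver 2→1: —
step 12 deliver 1→0: —
step 13 recover(3): 3={part,t=1,log=-}
step 14 crash(2): 2={✗part,t=1,log=-}
step 15 propose(0,'s'): 0={coor,t=4,log=-}
step 16 deliver 0→2: —
step 17 deliver 2→0: —
step 18 deliver 0→1: 1={part,t=1,log=-}
step 19 deliver 1→0: —
step 20 deliver 3→0: —

no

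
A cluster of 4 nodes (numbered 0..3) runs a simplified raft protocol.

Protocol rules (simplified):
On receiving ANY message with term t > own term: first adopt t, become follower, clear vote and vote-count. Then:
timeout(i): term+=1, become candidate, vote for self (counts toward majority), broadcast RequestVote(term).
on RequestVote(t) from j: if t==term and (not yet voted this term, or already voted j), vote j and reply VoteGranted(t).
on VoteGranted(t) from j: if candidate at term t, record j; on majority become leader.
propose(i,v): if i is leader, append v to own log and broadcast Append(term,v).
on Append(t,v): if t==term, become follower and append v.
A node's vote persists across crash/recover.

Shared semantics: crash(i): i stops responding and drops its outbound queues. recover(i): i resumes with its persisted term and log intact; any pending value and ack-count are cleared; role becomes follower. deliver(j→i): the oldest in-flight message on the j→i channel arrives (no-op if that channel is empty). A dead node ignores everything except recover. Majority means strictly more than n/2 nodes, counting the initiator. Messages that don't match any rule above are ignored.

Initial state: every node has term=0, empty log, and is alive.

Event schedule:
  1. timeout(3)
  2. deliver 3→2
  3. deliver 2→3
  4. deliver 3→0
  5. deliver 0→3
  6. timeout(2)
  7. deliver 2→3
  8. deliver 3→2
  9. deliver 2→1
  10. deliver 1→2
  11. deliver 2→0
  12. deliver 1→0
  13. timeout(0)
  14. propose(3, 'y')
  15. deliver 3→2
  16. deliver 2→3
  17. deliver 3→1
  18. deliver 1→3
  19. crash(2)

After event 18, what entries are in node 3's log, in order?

after 1 — timeout(3): n3:cand/t1/[-]
after 2 — deliver 3→2: n2:foll/t1/[-]
after 3 — deliver 2→3: ·
after 4 — deliver 3→0: n0:foll/t1/[-]
after 5 — deliver 0→3: n3:lead/t1/[-]
after 6 — timeout(2): n2:cand/t2/[-]
after 7 — deliver 2→3: n3:foll/t2/[-]
after 8 — deliver 3→2: ·
after 9 — deliver 2→1: n1:foll/t2/[-]
after 10 — deliver 1→2: n2:lead/t2/[-]
after 11 — deliver 2→0: n0:foll/t2/[-]
after 12 — deliver 1→0: ·
after 13 — timeout(0): n0:cand/t3/[-]
after 14 — propose(3,'y'): ·
after 15 — deliver 3→2: ·
after 16 — deliver 2→3: ·
after 17 — deliver 3→1: ·
after 18 — deliver 1→3: ·

empty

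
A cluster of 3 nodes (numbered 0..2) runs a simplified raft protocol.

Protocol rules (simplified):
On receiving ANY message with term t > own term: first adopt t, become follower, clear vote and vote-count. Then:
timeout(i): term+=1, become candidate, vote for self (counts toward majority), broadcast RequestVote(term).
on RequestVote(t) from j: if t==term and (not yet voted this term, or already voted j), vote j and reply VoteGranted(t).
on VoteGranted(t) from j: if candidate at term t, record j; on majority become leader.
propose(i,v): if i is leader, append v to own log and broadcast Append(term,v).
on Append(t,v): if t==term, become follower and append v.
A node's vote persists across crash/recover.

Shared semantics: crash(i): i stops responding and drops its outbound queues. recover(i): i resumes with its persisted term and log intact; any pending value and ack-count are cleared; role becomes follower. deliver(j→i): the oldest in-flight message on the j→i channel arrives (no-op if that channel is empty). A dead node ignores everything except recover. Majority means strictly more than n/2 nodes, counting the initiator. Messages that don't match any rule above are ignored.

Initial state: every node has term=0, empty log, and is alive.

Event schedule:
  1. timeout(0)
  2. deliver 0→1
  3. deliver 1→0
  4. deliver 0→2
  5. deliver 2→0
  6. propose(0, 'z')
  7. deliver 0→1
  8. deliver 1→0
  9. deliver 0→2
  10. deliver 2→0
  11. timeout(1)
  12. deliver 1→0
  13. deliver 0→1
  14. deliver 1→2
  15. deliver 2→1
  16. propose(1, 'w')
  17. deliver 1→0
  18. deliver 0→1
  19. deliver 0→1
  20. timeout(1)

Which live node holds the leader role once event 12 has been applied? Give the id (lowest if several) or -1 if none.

after 1 — timeout(0): n0:cand/t1/[-]
after 2 — deliver 0→1: n1:foll/t1/[-]
after 3 — deliver 1→0: n0:lead/t1/[-]
after 4 — deliver 0→2: n2:foll/t1/[-]
after 5 — deliver 2→0: ·
after 6 — propose(0,'z'): n0:lead/t1/[z]
after 7 — deliver 0→1: n1:foll/t1/[z]
after 8 — deliver 1→0: ·
after 9 — deliver 0→2: n2:foll/t1/[z]
after 10 — deliver 2→0: ·
after 11 — timeout(1): n1:cand/t2/[z]
after 12 — deliver 1→0: n0:foll/t2/[z]

-1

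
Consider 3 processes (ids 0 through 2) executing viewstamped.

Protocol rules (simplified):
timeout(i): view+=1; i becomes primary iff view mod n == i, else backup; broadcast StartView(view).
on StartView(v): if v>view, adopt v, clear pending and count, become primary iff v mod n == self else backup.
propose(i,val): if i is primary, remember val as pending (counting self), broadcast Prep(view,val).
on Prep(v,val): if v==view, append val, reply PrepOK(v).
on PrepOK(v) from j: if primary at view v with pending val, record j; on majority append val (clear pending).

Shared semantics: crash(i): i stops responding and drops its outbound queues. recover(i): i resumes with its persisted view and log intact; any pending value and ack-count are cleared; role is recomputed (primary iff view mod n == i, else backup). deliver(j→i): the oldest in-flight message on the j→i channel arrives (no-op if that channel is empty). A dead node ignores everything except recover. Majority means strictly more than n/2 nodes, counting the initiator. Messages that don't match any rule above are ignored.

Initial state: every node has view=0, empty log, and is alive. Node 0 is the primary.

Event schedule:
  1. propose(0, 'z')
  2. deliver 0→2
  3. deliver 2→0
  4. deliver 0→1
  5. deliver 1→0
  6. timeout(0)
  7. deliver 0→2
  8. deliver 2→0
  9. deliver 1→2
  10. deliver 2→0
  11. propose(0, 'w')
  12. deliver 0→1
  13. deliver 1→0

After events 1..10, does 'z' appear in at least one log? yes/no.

after 1 — propose(0,'z'): ·
after 2 — deliver 0→2: n2:back/v0/[z]
after 3 — deliver 2→0: n0:prim/v0/[z]
after 4 — deliver 0→1: n1:back/v0/[z]
after 5 — deliver 1→0: ·
after 6 — timeout(0): n0:back/v1/[z]
after 7 — deliver 0→2: n2:back/v1/[z]
after 8 — deliver 2→0: ·
after 9 — deliver 1→2: ·
after 10 — deliver 2→0: ·

yes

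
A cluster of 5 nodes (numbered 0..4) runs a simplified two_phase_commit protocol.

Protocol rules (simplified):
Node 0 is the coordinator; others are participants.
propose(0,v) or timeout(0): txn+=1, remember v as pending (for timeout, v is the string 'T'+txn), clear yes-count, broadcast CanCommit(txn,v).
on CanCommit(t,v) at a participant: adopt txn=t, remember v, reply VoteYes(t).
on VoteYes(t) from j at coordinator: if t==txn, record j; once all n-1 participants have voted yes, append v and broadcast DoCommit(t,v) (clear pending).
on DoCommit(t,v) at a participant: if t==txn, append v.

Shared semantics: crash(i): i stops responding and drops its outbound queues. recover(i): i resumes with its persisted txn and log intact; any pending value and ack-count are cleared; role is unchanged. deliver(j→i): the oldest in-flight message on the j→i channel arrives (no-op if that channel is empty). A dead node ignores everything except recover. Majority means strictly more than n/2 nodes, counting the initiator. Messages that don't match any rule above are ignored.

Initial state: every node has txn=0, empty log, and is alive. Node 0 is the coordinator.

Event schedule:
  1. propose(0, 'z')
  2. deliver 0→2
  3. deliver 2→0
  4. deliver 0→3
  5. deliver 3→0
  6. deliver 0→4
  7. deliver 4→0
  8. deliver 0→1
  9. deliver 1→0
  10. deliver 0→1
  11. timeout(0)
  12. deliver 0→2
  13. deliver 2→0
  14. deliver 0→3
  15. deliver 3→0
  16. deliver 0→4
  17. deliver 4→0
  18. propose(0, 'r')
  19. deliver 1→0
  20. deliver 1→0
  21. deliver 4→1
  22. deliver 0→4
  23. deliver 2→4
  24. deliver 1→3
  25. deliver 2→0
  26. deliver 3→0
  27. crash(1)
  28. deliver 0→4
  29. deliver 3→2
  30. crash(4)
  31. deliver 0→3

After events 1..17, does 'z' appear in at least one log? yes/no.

1. propose(0,'z'):  <0:coor t1 ->
2. deliver 0→2:  <2:part t1 ->
3. deliver 2→0:  nop
4. deliver 0→3:  <3:part t1 ->
5. deliver 3→0:  nop
6. deliver 0→4:  <4:part t1 ->
7. deliver 4→0:  nop
8. deliver 0→1:  <1:part t1 ->
9. deliver 1→0:  <0:coor t1 z>
10. deliver 0→1:  <1:part t1 z>
11. timeout(0):  <0:coor t2 z>
12. deliver 0→2:  <2:part t1 z>
13. deliver 2→0:  nop
14. deliver 0→3:  <3:part t1 z>
15. deliver 3→0:  nop
16. deliver 0→4:  <4:part t1 z>
17. deliver 4→0:  nop

yes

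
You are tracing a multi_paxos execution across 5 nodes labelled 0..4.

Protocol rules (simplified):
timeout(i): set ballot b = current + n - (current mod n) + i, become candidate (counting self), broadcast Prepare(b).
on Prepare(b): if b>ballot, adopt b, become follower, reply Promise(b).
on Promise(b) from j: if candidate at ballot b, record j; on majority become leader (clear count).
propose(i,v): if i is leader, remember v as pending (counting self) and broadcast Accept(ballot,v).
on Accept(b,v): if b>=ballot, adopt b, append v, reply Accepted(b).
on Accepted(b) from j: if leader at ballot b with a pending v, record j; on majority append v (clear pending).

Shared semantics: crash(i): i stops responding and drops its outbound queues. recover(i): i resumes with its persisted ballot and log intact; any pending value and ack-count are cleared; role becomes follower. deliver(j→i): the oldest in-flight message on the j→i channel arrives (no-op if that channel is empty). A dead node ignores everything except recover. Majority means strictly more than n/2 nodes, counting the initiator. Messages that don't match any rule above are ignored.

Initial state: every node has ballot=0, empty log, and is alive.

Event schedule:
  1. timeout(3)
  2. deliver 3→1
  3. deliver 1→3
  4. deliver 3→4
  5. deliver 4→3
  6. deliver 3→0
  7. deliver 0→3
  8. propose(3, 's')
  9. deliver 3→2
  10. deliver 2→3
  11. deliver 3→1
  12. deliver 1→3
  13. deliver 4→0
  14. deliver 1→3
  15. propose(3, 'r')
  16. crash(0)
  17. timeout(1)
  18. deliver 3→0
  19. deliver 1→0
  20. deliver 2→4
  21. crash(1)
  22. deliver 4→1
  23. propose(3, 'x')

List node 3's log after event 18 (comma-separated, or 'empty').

step 1 timeout(3): 3={cand,b=8,log=-}
step 2 deliver 3→1: 1={foll,b=8,log=-}
step 3 deliver 1→3: —
step 4 deliver 3→4: 4={foll,b=8,log=-}
step 5 deliver 4→3: 3={lead,b=8,log=-}
step 6 deliver 3→0: 0={foll,b=8,log=-}
step 7 deliver 0→3: —
step 8 propose(3,'s'): —
step 9 deliver 3→2: 2={foll,b=8,log=-}
step 10 deliver 2→3: —
step 11 deliver 3→1: 1={foll,b=8,log=s}
step 12 deliver 1→3: —
step 13 deliver 4→0: —
step 14 deliver 1→3: —
step 15 propose(3,'r'): —
step 16 crash(0): 0={✗foll,b=8,log=-}
step 17 timeout(1): 1={cand,b=11,log=s}
step 18 deliver 3→0: —

empty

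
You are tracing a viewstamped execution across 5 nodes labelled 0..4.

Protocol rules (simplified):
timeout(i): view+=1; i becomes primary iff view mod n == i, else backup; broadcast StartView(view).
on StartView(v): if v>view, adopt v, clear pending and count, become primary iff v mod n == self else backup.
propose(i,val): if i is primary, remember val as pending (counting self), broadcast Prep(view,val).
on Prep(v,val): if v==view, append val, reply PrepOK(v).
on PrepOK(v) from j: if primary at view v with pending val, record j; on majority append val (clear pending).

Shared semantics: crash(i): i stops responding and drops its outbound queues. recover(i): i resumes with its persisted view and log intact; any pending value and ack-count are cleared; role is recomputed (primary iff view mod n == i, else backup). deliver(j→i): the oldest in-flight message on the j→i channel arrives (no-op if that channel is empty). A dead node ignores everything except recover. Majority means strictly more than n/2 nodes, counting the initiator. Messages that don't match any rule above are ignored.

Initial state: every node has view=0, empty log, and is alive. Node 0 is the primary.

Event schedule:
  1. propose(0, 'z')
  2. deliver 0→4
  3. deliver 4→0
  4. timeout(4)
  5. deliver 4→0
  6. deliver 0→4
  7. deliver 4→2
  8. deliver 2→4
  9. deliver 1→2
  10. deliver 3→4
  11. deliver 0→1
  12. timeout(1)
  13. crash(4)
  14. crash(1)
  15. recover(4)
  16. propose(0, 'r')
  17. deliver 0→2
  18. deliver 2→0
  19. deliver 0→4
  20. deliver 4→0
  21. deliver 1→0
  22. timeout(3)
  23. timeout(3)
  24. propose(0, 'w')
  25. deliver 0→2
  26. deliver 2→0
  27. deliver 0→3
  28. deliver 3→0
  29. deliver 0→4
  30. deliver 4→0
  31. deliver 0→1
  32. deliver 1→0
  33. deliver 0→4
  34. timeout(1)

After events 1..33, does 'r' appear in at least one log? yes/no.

step 1 propose(0,'z'): —
step 2 deliver 0→4: 4={back,v=0,log=z}
step 3 deliver 4→0: —
step 4 timeout(4): 4={back,v=1,log=z}
step 5 deliver 4→0: 0={back,v=1,log=-}
step 6 deliver 0→4: —
step 7 deliver 4→2: 2={back,v=1,log=-}
step 8 deliver 2→4: —
step 9 deliver 1→2: —
step 10 deliver 3→4: —
step 11 deliver 0→1: 1={back,v=0,log=z}
step 12 timeout(1): 1={prim,v=1,log=z}
step 13 crash(4): 4={✗back,v=1,log=z}
step 14 crash(1): 1={✗prim,v=1,log=z}
step 15 recover(4): 4={back,v=1,log=z}
step 16 propose(0,'r'): —
step 17 deliver 0→2: —
step 18 deliver 2→0: —
step 19 deliver 0→4: —
step 20 deliver 4→0: —
step 21 deliver 1→0: —
step 22 timeout(3): 3={back,v=1,log=-}
step 23 timeout(3): 3={back,v=2,log=-}
step 24 propose(0,'w'): —
step 25 deliver 0→2: —
step 26 deliver 2→0: —
step 27 deliver 0→3: —
step 28 deliver 3→0: —
step 29 deliver 0→4: —
step 30 deliver 4→0: —
step 31 deliver 0→1: —
step 32 deliver 1→0: —
step 33 deliver 0→4: —

no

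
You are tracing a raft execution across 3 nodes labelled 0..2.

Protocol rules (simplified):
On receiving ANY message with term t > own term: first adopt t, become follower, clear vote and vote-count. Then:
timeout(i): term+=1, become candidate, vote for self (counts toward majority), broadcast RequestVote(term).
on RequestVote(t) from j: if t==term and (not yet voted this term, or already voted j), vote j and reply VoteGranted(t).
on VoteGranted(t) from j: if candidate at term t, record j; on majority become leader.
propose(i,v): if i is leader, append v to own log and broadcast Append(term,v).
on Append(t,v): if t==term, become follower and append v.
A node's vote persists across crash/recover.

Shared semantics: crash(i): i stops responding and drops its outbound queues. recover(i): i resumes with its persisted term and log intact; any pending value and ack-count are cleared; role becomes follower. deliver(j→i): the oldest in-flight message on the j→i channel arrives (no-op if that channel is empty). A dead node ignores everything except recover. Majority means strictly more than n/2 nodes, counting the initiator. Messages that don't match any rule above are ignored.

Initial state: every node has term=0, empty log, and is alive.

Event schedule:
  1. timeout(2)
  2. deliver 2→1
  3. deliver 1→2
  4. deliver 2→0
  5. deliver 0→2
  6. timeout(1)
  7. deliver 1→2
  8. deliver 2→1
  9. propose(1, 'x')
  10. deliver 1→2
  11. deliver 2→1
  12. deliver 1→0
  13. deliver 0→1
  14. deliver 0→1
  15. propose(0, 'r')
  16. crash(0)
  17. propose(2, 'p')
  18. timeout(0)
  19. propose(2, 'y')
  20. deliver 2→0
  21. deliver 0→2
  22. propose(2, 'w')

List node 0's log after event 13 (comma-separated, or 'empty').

empty

[1] timeout(2) → N2(cand t1 [-])
[2] deliver 2→1 → N1(foll t1 [-])
[3] deliver 1→2 → N2(lead t1 [-])
[4] deliver 2→0 → N0(foll t1 [-])
[5] deliver 0→2 → ∅
[6] timeout(1) → N1(cand t2 [-])
[7] deliver 1→2 → N2(foll t2 [-])
[8] deliver 2→1 → N1(lead t2 [-])
[9] propose(1,'x') → N1(lead t2 [x])
[10] deliver 1→2 → N2(foll t2 [x])
[11] deliver 2→1 → ∅
[12] deliver 1→0 → N0(foll t2 [-])
[13] deliver 0→1 → ∅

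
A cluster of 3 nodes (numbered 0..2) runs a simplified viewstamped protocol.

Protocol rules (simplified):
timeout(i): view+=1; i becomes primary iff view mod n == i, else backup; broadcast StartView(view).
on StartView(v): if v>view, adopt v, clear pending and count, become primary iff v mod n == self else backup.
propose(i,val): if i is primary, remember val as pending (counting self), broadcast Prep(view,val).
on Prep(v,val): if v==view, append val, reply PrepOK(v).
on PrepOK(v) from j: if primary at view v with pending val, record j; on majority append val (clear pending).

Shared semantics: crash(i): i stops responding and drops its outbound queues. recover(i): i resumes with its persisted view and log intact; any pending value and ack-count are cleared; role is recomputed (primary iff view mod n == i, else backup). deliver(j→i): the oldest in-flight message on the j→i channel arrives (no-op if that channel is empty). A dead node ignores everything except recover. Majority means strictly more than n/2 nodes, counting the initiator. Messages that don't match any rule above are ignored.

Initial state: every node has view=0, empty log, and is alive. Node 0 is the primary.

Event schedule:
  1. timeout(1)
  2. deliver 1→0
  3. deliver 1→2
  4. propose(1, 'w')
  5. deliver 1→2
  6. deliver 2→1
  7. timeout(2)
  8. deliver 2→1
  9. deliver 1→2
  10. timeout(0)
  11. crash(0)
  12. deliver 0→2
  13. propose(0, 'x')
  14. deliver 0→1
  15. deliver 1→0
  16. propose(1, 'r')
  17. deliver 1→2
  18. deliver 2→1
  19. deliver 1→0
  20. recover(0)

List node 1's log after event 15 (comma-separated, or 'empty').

w

e1 timeout(1): 1[prim,v=1,-]
e2 deliver 1→0: 0[back,v=1,-]
e3 deliver 1→2: 2[back,v=1,-]
e4 propose(1,'w'): ·
e5 deliver 1→2: 2[back,v=1,w]
e6 deliver 2→1: 1[prim,v=1,w]
e7 timeout(2): 2[prim,v=2,w]
e8 deliver 2→1: 1[back,v=2,w]
e9 deliver 1→2: ·
e10 timeout(0): 0[back,v=2,-]
e11 crash(0): 0[✗back,v=2,-]
e12 deliver 0→2: ·
e13 propose(0,'x'): ·
e14 deliver 0→1: ·
e15 deliver 1→0: ·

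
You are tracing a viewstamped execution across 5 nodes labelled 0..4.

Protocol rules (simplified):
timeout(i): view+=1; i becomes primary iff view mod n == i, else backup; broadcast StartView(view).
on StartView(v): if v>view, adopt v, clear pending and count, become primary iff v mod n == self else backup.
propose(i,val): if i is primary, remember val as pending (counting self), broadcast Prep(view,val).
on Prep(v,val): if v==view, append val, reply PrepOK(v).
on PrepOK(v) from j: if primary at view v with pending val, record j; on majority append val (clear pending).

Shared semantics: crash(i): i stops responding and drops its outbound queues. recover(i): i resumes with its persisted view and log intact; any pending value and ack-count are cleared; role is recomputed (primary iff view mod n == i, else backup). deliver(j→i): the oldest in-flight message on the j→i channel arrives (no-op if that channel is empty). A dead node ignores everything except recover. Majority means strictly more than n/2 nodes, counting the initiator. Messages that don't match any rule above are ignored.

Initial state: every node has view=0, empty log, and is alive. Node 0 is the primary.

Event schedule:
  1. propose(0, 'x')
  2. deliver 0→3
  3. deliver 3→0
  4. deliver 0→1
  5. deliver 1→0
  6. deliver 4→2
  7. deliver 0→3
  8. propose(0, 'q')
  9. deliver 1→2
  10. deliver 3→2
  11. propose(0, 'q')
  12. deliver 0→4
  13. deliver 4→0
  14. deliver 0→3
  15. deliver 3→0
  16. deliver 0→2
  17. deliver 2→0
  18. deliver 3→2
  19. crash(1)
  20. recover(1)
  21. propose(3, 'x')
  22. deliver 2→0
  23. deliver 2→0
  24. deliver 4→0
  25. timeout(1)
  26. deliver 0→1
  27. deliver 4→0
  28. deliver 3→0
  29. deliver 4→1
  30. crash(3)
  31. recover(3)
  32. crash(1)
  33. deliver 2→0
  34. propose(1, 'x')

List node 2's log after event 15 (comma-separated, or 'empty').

empty

after 1 — propose(0,'x'): ·
after 2 — deliver 0→3: n3:back/v0/[x]
after 3 — deliver 3→0: ·
after 4 — deliver 0→1: n1:back/v0/[x]
after 5 — deliver 1→0: n0:prim/v0/[x]
after 6 — deliver 4→2: ·
after 7 — deliver 0→3: ·
after 8 — propose(0,'q'): ·
after 9 — deliver 1→2: ·
after 10 — deliver 3→2: ·
after 11 — propose(0,'q'): ·
after 12 — deliver 0→4: n4:back/v0/[x]
after 13 — deliver 4→0: ·
after 14 — deliver 0→3: n3:back/v0/[x,q]
after 15 — deliver 3→0: n0:prim/v0/[x,q]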